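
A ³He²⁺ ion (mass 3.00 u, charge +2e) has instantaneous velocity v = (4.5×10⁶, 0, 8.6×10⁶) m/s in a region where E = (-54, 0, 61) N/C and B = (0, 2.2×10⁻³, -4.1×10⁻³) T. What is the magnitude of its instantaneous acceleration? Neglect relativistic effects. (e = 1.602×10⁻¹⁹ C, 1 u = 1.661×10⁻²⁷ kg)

v×B = (-1.89×10⁴, 1.84×10⁴, 9900) N/C.
E + v×B = (-1.90×10⁴, 1.84×10⁴, 9960) N/C.
F = q(E + v×B) = (3.204×10⁻¹⁹ C)·(-1.90×10⁴, 1.84×10⁴, 9960) = (-6.08×10⁻¹⁵, 5.91×10⁻¹⁵, 3.19×10⁻¹⁵) N.
|a| = |F|/m = 9.060×10⁻¹⁵/4.983×10⁻²⁷ ≈ 1.82×10¹² m/s².

|a| ≈ 1.82×10¹² m/s²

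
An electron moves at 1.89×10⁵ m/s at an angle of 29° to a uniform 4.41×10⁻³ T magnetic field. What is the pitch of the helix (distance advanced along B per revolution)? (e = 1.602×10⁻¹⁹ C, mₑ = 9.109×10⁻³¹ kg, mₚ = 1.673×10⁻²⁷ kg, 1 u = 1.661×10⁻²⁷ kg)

v∥ = v cosθ = 1.89×10⁵·cos29° ≈ 1.653×10⁵ m/s.
T = 2πm/(|q|B) = 2π(9.109×10⁻³¹)/((1.602×10⁻¹⁹)(4.41×10⁻³)) ≈ 8.101×10⁻⁹ s.
pitch = v∥ T = (1.653×10⁵)(8.101×10⁻⁹) ≈ 1.34×10⁻³ m.

p ≈ 1.34×10⁻³ m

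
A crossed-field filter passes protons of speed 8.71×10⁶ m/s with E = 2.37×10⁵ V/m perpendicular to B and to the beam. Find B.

Balance of forces in the selector: qE = qvB ⇒ B = E/v.
B = 2.37×10⁵/8.71×10⁶ = 0.0272 T.

B = 0.0272 T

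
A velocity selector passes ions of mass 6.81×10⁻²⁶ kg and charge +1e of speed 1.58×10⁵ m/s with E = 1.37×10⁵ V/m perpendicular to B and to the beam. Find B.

B = 0.867 T

Balance of forces in the selector: qE = qvB ⇒ B = E/v.
B = 1.37×10⁵/1.58×10⁵ = 0.867 T.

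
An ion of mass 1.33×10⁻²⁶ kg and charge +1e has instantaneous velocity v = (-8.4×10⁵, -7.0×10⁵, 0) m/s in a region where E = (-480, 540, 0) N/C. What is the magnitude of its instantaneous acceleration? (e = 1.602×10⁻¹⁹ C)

Only an electric field acts, so F = qE = (1.602×10⁻¹⁹ C)·(-480, 540, 0) = (-7.69×10⁻¹⁷, 8.65×10⁻¹⁷, 0) N.
|a| = |F|/m = 1.157×10⁻¹⁶/1.33×10⁻²⁶ ≈ 8.70×10⁹ m/s².

|a| ≈ 8.70×10⁹ m/s²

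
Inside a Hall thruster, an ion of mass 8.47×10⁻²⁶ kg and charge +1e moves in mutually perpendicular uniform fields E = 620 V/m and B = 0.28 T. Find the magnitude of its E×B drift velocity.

The steady drift has the magnetic force balancing the electric force, so v_d = E/B.
v_d = 620/0.28 = 2200 m/s.

v_d ≈ 2200 m/s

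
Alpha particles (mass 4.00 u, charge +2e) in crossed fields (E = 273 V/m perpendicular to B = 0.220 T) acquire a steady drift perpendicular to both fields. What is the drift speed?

v_d ≈ 1240 m/s

The steady drift has the magnetic force balancing the electric force, so v_d = E/B.
v_d = 273/0.220 = 1240 m/s.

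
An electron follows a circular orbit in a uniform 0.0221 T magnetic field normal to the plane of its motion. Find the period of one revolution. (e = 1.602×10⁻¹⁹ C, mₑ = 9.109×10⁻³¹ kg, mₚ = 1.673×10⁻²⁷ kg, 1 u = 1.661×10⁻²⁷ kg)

T ≈ 1.62×10⁻⁹ s

The cyclotron period depends only on m, q, B: T = 2πm/(|q|B).
T = 2π(9.109×10⁻³¹)/((1.602×10⁻¹⁹)(0.0221)) ≈ 1.62×10⁻⁹ s.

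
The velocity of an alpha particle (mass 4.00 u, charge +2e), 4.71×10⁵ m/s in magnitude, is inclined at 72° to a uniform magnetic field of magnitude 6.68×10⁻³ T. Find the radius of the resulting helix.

v⊥ = v sinθ = 4.71×10⁵·sin72° ≈ 4.479×10⁵ m/s.
r = m v⊥/(|q|B) = (6.644×10⁻²⁷)(4.479×10⁵)/((3.204×10⁻¹⁹)(6.68×10⁻³)) ≈ 1.39 m.

r ≈ 1.39 m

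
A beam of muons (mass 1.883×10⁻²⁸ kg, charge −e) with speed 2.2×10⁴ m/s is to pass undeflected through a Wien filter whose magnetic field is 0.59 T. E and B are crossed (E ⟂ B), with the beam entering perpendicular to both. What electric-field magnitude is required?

For straight-line motion qE = qvB, so E = vB.
E = 2.2×10⁴ × 0.59 = 1.3×10⁴ V/m.

E = 1.3×10⁴ V/m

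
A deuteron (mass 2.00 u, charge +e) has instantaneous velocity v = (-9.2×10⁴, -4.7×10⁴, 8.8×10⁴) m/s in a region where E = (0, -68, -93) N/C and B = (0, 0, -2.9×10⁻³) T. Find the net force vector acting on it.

v×B = (136, -267, 0) N/C.
E + v×B = (136, -335, -93.0) N/C.
F = q(E + v×B) = (1.602×10⁻¹⁹ C)·(136, -335, -93.0) = (2.18×10⁻¹⁷, -5.36×10⁻¹⁷, -1.49×10⁻¹⁷) N.

F ≈ (2.18×10⁻¹⁷, -5.36×10⁻¹⁷, -1.49×10⁻¹⁷) N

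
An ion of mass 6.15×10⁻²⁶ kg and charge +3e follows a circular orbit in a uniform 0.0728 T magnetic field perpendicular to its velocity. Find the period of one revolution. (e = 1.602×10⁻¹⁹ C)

The cyclotron period depends only on m, q, B: T = 2πm/(|q|B).
T = 2π(6.15×10⁻²⁶)/((4.806×10⁻¹⁹)(0.0728)) ≈ 1.10×10⁻⁵ s.

T ≈ 1.10×10⁻⁵ s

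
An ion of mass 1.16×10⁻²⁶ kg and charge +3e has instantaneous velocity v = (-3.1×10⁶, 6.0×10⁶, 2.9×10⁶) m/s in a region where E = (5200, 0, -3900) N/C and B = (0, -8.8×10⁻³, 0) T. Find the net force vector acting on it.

F ≈ (1.48×10⁻¹⁴, 0, 1.12×10⁻¹⁴) N

v×B = (2.55×10⁴, 0, 2.73×10⁴) N/C.
E + v×B = (3.07×10⁴, 0, 2.34×10⁴) N/C.
F = q(E + v×B) = (4.806×10⁻¹⁹ C)·(3.07×10⁴, 0, 2.34×10⁴) = (1.48×10⁻¹⁴, 0, 1.12×10⁻¹⁴) N.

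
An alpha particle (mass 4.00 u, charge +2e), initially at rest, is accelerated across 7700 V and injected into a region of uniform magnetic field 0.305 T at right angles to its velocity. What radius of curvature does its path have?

r ≈ 0.0586 m

Acceleration: |q|V = ½mv² ⇒ v = √(2|q|V/m) = √(2·3.204×10⁻¹⁹·7700/6.644×10⁻²⁷) ≈ 8.618×10⁵ m/s.
In the field: r = mv/(|q|B) = (6.644×10⁻²⁷)(8.618×10⁵)/((3.204×10⁻¹⁹)(0.305)) ≈ 0.0586 m.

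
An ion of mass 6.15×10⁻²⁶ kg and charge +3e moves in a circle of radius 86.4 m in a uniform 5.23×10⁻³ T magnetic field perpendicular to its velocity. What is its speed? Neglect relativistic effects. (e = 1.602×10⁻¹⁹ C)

v ≈ 3.53×10⁶ m/s

From |q|vB = mv²/r, v = |q|Br/m.
v = (4.806×10⁻¹⁹)(5.23×10⁻³)(86.4)/6.15×10⁻²⁶ ≈ 3.53×10⁶ m/s.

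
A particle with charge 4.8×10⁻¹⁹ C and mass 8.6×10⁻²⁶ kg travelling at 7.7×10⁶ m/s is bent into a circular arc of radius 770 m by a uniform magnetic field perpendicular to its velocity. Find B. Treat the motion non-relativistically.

From |q|vB = mv²/r, B = mv/(|q|r).
B = (8.6×10⁻²⁶)(7.7×10⁶)/((4.8×10⁻¹⁹)(770)) ≈ 1.8×10⁻³ T.

B ≈ 1.8×10⁻³ T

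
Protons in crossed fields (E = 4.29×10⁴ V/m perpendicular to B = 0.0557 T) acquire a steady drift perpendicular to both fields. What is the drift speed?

The steady drift has the magnetic force balancing the electric force, so v_d = E/B.
v_d = 4.29×10⁴/0.0557 = 7.70×10⁵ m/s.

v_d ≈ 7.70×10⁵ m/s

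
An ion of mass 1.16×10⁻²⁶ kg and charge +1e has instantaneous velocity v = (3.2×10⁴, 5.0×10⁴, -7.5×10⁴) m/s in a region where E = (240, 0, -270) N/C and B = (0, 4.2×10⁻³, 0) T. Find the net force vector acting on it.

v×B = (315, 0, 134) N/C.
E + v×B = (555, 0, -136) N/C.
F = q(E + v×B) = (1.602×10⁻¹⁹ C)·(555, 0, -136) = (8.89×10⁻¹⁷, 0, -2.17×10⁻¹⁷) N.

F ≈ (8.89×10⁻¹⁷, 0, -2.17×10⁻¹⁷) N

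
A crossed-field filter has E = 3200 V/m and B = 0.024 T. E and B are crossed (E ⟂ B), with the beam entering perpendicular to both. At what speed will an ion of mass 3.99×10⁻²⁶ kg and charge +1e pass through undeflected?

For undeflected motion the electric and magnetic forces balance: qE = qvB.
v = E/B = 3200/0.024 = 1.3×10⁵ m/s.

v = 1.3×10⁵ m/s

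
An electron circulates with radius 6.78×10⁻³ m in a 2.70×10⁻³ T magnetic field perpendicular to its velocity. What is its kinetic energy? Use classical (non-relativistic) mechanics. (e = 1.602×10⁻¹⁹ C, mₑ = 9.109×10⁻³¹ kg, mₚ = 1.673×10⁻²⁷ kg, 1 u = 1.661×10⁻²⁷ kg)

v = |q|Br/m, then KE = ½mv² = (qBr)²/(2m).
v = (1.602×10⁻¹⁹)(2.70×10⁻³)(6.78×10⁻³)/9.109×10⁻³¹ ≈ 3.219×10⁶ m/s.
KE = ½(9.109×10⁻³¹)(3.219×10⁶)² ≈ 4.72×10⁻¹⁸ J.

KE ≈ 4.72×10⁻¹⁸ J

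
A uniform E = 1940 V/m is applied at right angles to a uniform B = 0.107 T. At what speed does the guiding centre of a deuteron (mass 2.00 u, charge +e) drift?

v_d ≈ 1.81×10⁴ m/s

The steady drift has the magnetic force balancing the electric force, so v_d = E/B.
v_d = 1940/0.107 = 1.81×10⁴ m/s.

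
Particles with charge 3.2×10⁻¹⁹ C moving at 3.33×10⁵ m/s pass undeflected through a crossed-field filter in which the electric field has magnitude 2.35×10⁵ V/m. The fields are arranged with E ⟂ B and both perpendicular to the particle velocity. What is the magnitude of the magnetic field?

Balance of forces in the selector: qE = qvB ⇒ B = E/v.
B = 2.35×10⁵/3.33×10⁵ = 0.706 T.

B = 0.706 T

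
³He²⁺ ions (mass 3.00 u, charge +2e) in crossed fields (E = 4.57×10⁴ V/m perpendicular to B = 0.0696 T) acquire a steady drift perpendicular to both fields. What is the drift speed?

v_d ≈ 6.57×10⁵ m/s

The E×B drift speed is v_d = E/B.
v_d = 4.57×10⁴/0.0696 = 6.57×10⁵ m/s.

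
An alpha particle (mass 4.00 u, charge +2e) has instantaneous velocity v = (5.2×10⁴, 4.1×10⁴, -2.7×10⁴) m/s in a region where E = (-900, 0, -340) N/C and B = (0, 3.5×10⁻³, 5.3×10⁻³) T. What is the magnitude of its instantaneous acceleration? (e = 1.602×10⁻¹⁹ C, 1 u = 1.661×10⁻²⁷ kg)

|a| ≈ 3.22×10¹⁰ m/s²

v×B = (312, -276, 182) N/C.
E + v×B = (-588, -276, -158) N/C.
F = q(E + v×B) = (3.204×10⁻¹⁹ C)·(-588, -276, -158) = (-1.88×10⁻¹⁶, -8.83×10⁻¹⁷, -5.06×10⁻¹⁷) N.
|a| = |F|/m = 2.142×10⁻¹⁶/6.644×10⁻²⁷ ≈ 3.22×10¹⁰ m/s².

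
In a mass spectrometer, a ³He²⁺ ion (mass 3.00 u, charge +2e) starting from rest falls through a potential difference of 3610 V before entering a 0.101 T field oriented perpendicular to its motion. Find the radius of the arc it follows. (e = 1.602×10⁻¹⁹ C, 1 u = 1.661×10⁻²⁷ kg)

Acceleration: |q|V = ½mv² ⇒ v = √(2|q|V/m) = √(2·3.204×10⁻¹⁹·3610/4.983×10⁻²⁷) ≈ 6.813×10⁵ m/s.
In the field: r = mv/(|q|B) = (4.983×10⁻²⁷)(6.813×10⁵)/((3.204×10⁻¹⁹)(0.101)) ≈ 0.105 m.

r ≈ 0.105 m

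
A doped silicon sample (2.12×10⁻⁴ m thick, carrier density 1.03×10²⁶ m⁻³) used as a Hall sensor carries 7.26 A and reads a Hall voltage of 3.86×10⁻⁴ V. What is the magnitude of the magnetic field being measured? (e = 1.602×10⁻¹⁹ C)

From V_H = IB/(n e t), B = V_H n e t / I.
B = (3.86×10⁻⁴)(1.03×10²⁶)(1.602×10⁻¹⁹)(2.12×10⁻⁴)/7.26 ≈ 0.186 T.

B ≈ 0.186 T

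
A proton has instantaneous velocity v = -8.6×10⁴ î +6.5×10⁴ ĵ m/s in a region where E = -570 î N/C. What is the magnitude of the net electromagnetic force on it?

Only an electric field acts, so F = qE = (1.602×10⁻¹⁹ C)·(-570, 0, 0) = (-9.13×10⁻¹⁷, 0, 0) N.
|F| = 9.13×10⁻¹⁷ N.

|F| ≈ 9.13×10⁻¹⁷ N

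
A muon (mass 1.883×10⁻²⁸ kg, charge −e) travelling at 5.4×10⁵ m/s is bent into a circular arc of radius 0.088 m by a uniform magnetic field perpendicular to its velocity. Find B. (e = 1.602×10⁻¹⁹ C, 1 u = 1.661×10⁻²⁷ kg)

From |q|vB = mv²/r, B = mv/(|q|r).
B = (1.883×10⁻²⁸)(5.4×10⁵)/((1.602×10⁻¹⁹)(0.088)) ≈ 7.2×10⁻³ T.

B ≈ 7.2×10⁻³ T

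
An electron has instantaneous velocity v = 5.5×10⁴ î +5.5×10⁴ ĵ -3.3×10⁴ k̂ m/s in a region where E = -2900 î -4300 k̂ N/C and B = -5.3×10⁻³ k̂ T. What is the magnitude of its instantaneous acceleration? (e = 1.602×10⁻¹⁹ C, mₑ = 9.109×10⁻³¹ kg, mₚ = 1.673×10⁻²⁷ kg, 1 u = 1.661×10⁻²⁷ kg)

|a| ≈ 9.43×10¹⁴ m/s²

v×B = (-292, 292, 0) N/C.
E + v×B = (-3190, 292, -4300) N/C.
F = q(E + v×B) = (−1.602×10⁻¹⁹ C)·(-3190, 292, -4300) = (5.11×10⁻¹⁶, -4.67×10⁻¹⁷, 6.89×10⁻¹⁶) N.
|a| = |F|/m = 8.591×10⁻¹⁶/9.109×10⁻³¹ ≈ 9.43×10¹⁴ m/s².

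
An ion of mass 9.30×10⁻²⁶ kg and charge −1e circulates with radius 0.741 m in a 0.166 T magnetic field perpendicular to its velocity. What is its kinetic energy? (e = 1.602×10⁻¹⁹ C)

KE ≈ 2.09×10⁻¹⁵ J

v = |q|Br/m, then KE = ½mv² = (qBr)²/(2m).
v = (1.602×10⁻¹⁹)(0.166)(0.741)/9.30×10⁻²⁶ ≈ 2.119×10⁵ m/s.
KE = ½(9.30×10⁻²⁶)(2.119×10⁵)² ≈ 2.09×10⁻¹⁵ J.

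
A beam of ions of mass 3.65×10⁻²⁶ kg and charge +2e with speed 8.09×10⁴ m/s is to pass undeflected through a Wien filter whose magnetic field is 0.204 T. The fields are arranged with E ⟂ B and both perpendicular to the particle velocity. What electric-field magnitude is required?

E = 1.65×10⁴ V/m

For straight-line motion qE = qvB, so E = vB.
E = 8.09×10⁴ × 0.204 = 1.65×10⁴ V/m.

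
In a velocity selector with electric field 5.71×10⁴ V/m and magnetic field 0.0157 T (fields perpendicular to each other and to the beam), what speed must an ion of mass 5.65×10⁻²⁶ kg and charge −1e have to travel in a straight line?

v = 3.64×10⁶ m/s

Zero net Lorentz force requires |qE| = |q v×B|, i.e. E = vB.
v = E/B = 5.71×10⁴/0.0157 = 3.64×10⁶ m/s.
The result is independent of the particle's charge and mass.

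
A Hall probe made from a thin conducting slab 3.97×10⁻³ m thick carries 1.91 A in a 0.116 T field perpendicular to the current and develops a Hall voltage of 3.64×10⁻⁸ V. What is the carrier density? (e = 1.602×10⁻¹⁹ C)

n ≈ 9.57×10²⁷ m⁻³

From V_H = IB/(n e t), n = IB/(V_H e t).
n = (1.91)(0.116)/((3.64×10⁻⁸)(1.602×10⁻¹⁹)(3.97×10⁻³)) ≈ 9.57×10²⁷ m⁻³.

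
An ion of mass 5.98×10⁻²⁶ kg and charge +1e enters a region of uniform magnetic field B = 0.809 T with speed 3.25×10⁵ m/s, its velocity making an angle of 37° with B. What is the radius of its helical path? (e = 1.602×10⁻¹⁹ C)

v⊥ = v sinθ = 3.25×10⁵·sin37° ≈ 1.956×10⁵ m/s.
r = m v⊥/(|q|B) = (5.98×10⁻²⁶)(1.956×10⁵)/((1.602×10⁻¹⁹)(0.809)) ≈ 0.0902 m.

r ≈ 0.0902 m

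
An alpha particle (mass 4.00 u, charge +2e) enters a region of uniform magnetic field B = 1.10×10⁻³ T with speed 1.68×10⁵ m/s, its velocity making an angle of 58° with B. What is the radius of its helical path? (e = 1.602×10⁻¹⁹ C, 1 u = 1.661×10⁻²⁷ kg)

v⊥ = v sinθ = 1.68×10⁵·sin58° ≈ 1.425×10⁵ m/s.
r = m v⊥/(|q|B) = (6.644×10⁻²⁷)(1.425×10⁵)/((3.204×10⁻¹⁹)(1.10×10⁻³)) ≈ 2.69 m.

r ≈ 2.69 m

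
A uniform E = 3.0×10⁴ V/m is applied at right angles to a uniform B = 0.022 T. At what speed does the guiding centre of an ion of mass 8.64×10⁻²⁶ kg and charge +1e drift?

The steady drift has the magnetic force balancing the electric force, so v_d = E/B.
v_d = 3.0×10⁴/0.022 = 1.4×10⁶ m/s.

v_d ≈ 1.4×10⁶ m/s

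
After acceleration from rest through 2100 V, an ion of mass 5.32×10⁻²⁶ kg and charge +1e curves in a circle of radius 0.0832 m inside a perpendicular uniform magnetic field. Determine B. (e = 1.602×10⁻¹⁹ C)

v = √(2|q|V/m) = √(2·1.602×10⁻¹⁹·2100/5.32×10⁻²⁶) ≈ 1.125×10⁵ m/s.
B = mv/(|q|r) = (5.32×10⁻²⁶)(1.125×10⁵)/((1.602×10⁻¹⁹)(0.0832)) ≈ 0.449 T.

B ≈ 0.449 T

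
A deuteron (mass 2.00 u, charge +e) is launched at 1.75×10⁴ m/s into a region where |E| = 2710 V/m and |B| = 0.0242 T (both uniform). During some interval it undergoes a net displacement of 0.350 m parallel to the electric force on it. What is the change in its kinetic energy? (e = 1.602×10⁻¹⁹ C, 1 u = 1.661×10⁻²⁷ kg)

The magnetic force is always ⟂ v and does no work; only the electric force changes KE.
ΔKE = F_E · d = |q|E d = (1.602×10⁻¹⁹)(2710)(0.350) ≈ 1.52×10⁻¹⁶ J.

ΔKE ≈ 1.52×10⁻¹⁶ J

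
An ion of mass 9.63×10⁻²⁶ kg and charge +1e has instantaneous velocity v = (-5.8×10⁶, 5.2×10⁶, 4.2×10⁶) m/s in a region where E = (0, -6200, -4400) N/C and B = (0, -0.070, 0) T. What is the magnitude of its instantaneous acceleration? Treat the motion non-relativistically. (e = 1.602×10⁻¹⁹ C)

|a| ≈ 8.28×10¹¹ m/s²

v×B = (2.94×10⁵, 0, 4.06×10⁵) N/C.
E + v×B = (2.94×10⁵, -6200, 4.02×10⁵) N/C.
F = q(E + v×B) = (1.602×10⁻¹⁹ C)·(2.94×10⁵, -6200, 4.02×10⁵) = (4.71×10⁻¹⁴, -9.93×10⁻¹⁶, 6.43×10⁻¹⁴) N.
|a| = |F|/m = 7.974×10⁻¹⁴/9.63×10⁻²⁶ ≈ 8.28×10¹¹ m/s².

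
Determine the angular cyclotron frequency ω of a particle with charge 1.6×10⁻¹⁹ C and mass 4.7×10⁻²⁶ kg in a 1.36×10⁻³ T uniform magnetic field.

ω ≈ 4630 rad/s

ω = |q|B/m.
ω = (1.6×10⁻¹⁹)(1.36×10⁻³)/4.7×10⁻²⁶ ≈ 4630 rad/s.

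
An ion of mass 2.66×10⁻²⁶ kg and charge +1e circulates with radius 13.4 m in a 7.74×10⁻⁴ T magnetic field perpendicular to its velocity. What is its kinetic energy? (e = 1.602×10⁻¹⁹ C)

v = |q|Br/m, then KE = ½mv² = (qBr)²/(2m).
v = (1.602×10⁻¹⁹)(7.74×10⁻⁴)(13.4)/2.66×10⁻²⁶ ≈ 6.246×10⁴ m/s.
KE = ½(2.66×10⁻²⁶)(6.246×10⁴)² ≈ 5.19×10⁻¹⁷ J = 324 eV.

KE ≈ 324 eV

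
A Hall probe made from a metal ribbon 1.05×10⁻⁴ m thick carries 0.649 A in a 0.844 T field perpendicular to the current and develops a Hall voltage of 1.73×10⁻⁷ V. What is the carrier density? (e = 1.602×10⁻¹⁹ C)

From V_H = IB/(n e t), n = IB/(V_H e t).
n = (0.649)(0.844)/((1.73×10⁻⁷)(1.602×10⁻¹⁹)(1.05×10⁻⁴)) ≈ 1.88×10²⁹ m⁻³.

n ≈ 1.88×10²⁹ m⁻³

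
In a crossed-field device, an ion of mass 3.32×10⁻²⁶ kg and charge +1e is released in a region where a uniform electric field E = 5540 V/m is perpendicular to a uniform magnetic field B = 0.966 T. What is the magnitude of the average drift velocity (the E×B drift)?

v_d ≈ 5730 m/s

The steady drift has the magnetic force balancing the electric force, so v_d = E/B.
v_d = 5540/0.966 = 5730 m/s.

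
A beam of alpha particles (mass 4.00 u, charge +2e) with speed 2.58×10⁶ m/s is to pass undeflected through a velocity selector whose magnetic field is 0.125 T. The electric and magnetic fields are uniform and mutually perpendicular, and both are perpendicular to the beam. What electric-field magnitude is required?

For straight-line motion qE = qvB, so E = vB.
E = 2.58×10⁶ × 0.125 = 3.22×10⁵ V/m.

E = 3.22×10⁵ V/m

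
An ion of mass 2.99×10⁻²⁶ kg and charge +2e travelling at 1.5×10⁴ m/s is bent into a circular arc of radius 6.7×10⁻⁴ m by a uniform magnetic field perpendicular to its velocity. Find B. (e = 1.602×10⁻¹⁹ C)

From |q|vB = mv²/r, B = mv/(|q|r).
B = (2.99×10⁻²⁶)(1.5×10⁴)/((3.204×10⁻¹⁹)(6.7×10⁻⁴)) ≈ 2.1 T.

B ≈ 2.1 T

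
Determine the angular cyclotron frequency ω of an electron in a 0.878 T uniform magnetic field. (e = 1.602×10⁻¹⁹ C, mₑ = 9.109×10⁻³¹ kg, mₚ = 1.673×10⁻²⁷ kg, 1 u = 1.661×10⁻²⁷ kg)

ω ≈ 1.54×10¹¹ rad/s

ω = |q|B/m.
ω = (1.602×10⁻¹⁹)(0.878)/9.109×10⁻³¹ ≈ 1.54×10¹¹ rad/s.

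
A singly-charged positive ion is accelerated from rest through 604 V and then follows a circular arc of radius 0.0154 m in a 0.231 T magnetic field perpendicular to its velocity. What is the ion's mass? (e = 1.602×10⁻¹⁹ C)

m ≈ 1.68×10⁻²⁷ kg

Combine |q|V = ½mv² and r = mv/(|q|B): eliminate v to get m = qB²r²/(2V).
m = (1.602×10⁻¹⁹)(0.231)²(0.0154)²/(2·604) ≈ 1.68×10⁻²⁷ kg.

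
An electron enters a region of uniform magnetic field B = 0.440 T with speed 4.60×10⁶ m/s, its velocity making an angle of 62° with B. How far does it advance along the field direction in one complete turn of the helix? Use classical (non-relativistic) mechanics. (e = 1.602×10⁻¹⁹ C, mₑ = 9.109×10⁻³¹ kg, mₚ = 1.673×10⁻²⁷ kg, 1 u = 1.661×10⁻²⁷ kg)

p ≈ 1.75×10⁻⁴ m

v∥ = v cosθ = 4.60×10⁶·cos62° ≈ 2.160×10⁶ m/s.
T = 2πm/(|q|B) = 2π(9.109×10⁻³¹)/((1.602×10⁻¹⁹)(0.440)) ≈ 8.120×10⁻¹¹ s.
pitch = v∥ T = (2.160×10⁶)(8.120×10⁻¹¹) ≈ 1.75×10⁻⁴ m.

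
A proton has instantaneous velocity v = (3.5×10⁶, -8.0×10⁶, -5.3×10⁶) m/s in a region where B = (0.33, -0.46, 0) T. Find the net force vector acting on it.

v×B = (-2.44×10⁶, -1.75×10⁶, 1.03×10⁶) N/C.
F = q v×B = (1.602×10⁻¹⁹ C)·(-2.44×10⁶, -1.75×10⁶, 1.03×10⁶) = (-3.91×10⁻¹³, -2.80×10⁻¹³, 1.65×10⁻¹³) N.

F ≈ (-3.91×10⁻¹³, -2.80×10⁻¹³, 1.65×10⁻¹³) N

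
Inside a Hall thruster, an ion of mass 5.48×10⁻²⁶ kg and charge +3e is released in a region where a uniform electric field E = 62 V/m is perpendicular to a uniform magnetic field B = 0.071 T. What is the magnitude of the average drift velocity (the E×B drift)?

The E×B drift speed is v_d = E/B.
v_d = 62/0.071 = 870 m/s.

v_d ≈ 870 m/s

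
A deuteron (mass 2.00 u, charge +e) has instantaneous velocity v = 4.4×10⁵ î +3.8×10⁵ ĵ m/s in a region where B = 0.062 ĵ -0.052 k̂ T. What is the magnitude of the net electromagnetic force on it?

v×B = (-1.98×10⁴, 2.29×10⁴, 2.73×10⁴) N/C.
F = q v×B = (1.602×10⁻¹⁹ C)·(-1.98×10⁴, 2.29×10⁴, 2.73×10⁴) = (-3.17×10⁻¹⁵, 3.67×10⁻¹⁵, 4.37×10⁻¹⁵) N.
|F| = 6.52×10⁻¹⁵ N.

|F| ≈ 6.52×10⁻¹⁵ N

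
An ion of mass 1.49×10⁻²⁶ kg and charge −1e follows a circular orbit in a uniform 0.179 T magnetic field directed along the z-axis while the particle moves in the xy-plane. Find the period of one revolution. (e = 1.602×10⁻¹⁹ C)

The cyclotron period depends only on m, q, B: T = 2πm/(|q|B).
T = 2π(1.49×10⁻²⁶)/((1.602×10⁻¹⁹)(0.179)) ≈ 3.26×10⁻⁶ s.

T ≈ 3.26×10⁻⁶ s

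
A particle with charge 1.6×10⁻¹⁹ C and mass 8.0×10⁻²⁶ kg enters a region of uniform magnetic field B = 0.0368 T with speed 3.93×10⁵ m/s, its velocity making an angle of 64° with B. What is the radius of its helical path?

r ≈ 4.80 m

v⊥ = v sinθ = 3.93×10⁵·sin64° ≈ 3.532×10⁵ m/s.
r = m v⊥/(|q|B) = (8.0×10⁻²⁶)(3.532×10⁵)/((1.6×10⁻¹⁹)(0.0368)) ≈ 4.80 m.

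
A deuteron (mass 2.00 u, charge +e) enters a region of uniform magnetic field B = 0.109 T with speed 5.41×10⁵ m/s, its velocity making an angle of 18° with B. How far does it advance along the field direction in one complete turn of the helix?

v∥ = v cosθ = 5.41×10⁵·cos18° ≈ 5.145×10⁵ m/s.
T = 2πm/(|q|B) = 2π(3.322×10⁻²⁷)/((1.602×10⁻¹⁹)(0.109)) ≈ 1.195×10⁻⁶ s.
pitch = v∥ T = (5.145×10⁵)(1.195×10⁻⁶) ≈ 0.615 m.

p ≈ 0.615 m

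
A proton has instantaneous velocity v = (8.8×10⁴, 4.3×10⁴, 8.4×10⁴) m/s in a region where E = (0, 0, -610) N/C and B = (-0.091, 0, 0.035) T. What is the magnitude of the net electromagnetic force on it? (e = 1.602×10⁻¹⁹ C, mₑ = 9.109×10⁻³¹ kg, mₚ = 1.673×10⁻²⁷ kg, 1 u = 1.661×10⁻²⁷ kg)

v×B = (1510, -1.07×10⁴, 3910) N/C.
E + v×B = (1510, -1.07×10⁴, 3300) N/C.
F = q(E + v×B) = (1.602×10⁻¹⁹ C)·(1510, -1.07×10⁴, 3300) = (2.41×10⁻¹⁶, -1.72×10⁻¹⁵, 5.29×10⁻¹⁶) N.
|F| = 1.81×10⁻¹⁵ N.

|F| ≈ 1.81×10⁻¹⁵ N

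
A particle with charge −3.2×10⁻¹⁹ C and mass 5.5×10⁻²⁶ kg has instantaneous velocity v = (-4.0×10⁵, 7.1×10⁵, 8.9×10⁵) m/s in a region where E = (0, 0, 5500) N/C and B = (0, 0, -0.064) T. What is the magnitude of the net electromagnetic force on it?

v×B = (-4.54×10⁴, -2.56×10⁴, 0) N/C.
E + v×B = (-4.54×10⁴, -2.56×10⁴, 5500) N/C.
F = q(E + v×B) = (−3.2×10⁻¹⁹ C)·(-4.54×10⁴, -2.56×10⁴, 5500) = (1.45×10⁻¹⁴, 8.19×10⁻¹⁵, -1.76×10⁻¹⁵) N.
|F| = 1.68×10⁻¹⁴ N.

|F| ≈ 1.68×10⁻¹⁴ N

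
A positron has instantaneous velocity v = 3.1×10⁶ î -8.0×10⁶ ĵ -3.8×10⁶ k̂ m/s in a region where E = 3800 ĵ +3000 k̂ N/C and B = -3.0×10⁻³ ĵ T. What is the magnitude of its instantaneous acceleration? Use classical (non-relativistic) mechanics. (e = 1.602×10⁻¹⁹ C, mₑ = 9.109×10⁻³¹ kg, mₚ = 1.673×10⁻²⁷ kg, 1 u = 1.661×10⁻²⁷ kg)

|a| ≈ 2.39×10¹⁵ m/s²

v×B = (-1.14×10⁴, 0, -9300) N/C.
E + v×B = (-1.14×10⁴, 3800, -6300) N/C.
F = q(E + v×B) = (1.602×10⁻¹⁹ C)·(-1.14×10⁴, 3800, -6300) = (-1.83×10⁻¹⁵, 6.09×10⁻¹⁶, -1.01×10⁻¹⁵) N.
|a| = |F|/m = 2.174×10⁻¹⁵/9.109×10⁻³¹ ≈ 2.39×10¹⁵ m/s².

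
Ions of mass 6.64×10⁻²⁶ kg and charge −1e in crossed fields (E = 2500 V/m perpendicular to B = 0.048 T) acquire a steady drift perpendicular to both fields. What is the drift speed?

v_d ≈ 5.2×10⁴ m/s

The steady drift has the magnetic force balancing the electric force, so v_d = E/B.
v_d = 2500/0.048 = 5.2×10⁴ m/s.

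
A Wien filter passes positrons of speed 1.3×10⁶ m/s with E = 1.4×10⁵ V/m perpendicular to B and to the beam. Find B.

Balance of forces in the selector: qE = qvB ⇒ B = E/v.
B = 1.4×10⁵/1.3×10⁶ = 0.11 T.

B = 0.11 T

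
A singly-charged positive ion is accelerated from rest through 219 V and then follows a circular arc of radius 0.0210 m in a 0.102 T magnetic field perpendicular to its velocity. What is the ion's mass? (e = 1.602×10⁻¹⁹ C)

m ≈ 1.68×10⁻²⁷ kg

Combine |q|V = ½mv² and r = mv/(|q|B): eliminate v to get m = qB²r²/(2V).
m = (1.602×10⁻¹⁹)(0.102)²(0.0210)²/(2·219) ≈ 1.68×10⁻²⁷ kg.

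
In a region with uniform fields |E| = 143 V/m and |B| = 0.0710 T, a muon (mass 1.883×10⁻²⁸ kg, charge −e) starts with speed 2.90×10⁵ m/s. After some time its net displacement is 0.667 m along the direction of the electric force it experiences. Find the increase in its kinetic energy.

The magnetic force is always ⟂ v and does no work; only the electric force changes KE.
ΔKE = F_E · d = |q|E d = (1.602×10⁻¹⁹)(143)(0.667) ≈ 1.53×10⁻¹⁷ J.

ΔKE ≈ 1.53×10⁻¹⁷ J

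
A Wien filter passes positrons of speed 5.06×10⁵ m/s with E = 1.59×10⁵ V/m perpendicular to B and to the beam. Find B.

B = 0.314 T

Balance of forces in the selector: qE = qvB ⇒ B = E/v.
B = 1.59×10⁵/5.06×10⁵ = 0.314 T.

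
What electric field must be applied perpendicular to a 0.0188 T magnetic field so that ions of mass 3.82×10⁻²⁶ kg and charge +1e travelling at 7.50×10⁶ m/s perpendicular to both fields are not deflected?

E = 1.41×10⁵ V/m

For straight-line motion qE = qvB, so E = vB.
E = 7.50×10⁶ × 0.0188 = 1.41×10⁵ V/m.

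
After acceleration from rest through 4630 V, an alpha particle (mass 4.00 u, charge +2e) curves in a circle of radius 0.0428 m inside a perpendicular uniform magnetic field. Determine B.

B ≈ 0.324 T

v = √(2|q|V/m) = √(2·3.204×10⁻¹⁹·4630/6.644×10⁻²⁷) ≈ 6.682×10⁵ m/s.
B = mv/(|q|r) = (6.644×10⁻²⁷)(6.682×10⁵)/((3.204×10⁻¹⁹)(0.0428)) ≈ 0.324 T.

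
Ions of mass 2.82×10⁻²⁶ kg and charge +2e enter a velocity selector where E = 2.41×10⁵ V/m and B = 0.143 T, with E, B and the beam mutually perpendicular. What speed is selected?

For undeflected motion the electric and magnetic forces balance: qE = qvB.
v = E/B = 2.41×10⁵/0.143 = 1.69×10⁶ m/s.

v = 1.69×10⁶ m/s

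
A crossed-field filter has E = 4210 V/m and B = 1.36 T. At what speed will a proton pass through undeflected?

Straight-line motion ⇒ electric and magnetic forces cancel, so E = vB.
v = E/B = 4210/1.36 = 3100 m/s.
The result is independent of the particle's charge and mass.

v = 3100 m/s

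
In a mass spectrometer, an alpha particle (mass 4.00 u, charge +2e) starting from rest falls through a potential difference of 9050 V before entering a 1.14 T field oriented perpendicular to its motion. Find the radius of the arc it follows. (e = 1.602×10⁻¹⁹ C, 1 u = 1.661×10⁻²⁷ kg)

Acceleration: |q|V = ½mv² ⇒ v = √(2|q|V/m) = √(2·3.204×10⁻¹⁹·9050/6.644×10⁻²⁷) ≈ 9.343×10⁵ m/s.
In the field: r = mv/(|q|B) = (6.644×10⁻²⁷)(9.343×10⁵)/((3.204×10⁻¹⁹)(1.14)) ≈ 0.0170 m.

r ≈ 0.0170 m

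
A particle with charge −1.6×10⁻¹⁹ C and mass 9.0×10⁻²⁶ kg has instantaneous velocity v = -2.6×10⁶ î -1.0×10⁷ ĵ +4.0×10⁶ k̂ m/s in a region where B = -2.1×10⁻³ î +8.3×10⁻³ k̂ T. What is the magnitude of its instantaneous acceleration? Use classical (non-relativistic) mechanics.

v×B = (-8.30×10⁴, 1.32×10⁴, -2.10×10⁴) N/C.
F = q v×B = (−1.6×10⁻¹⁹ C)·(-8.30×10⁴, 1.32×10⁴, -2.10×10⁴) = (1.33×10⁻¹⁴, -2.11×10⁻¹⁵, 3.36×10⁻¹⁵) N.
|a| = |F|/m = 1.386×10⁻¹⁴/9.0×10⁻²⁶ ≈ 1.54×10¹¹ m/s².

|a| ≈ 1.54×10¹¹ m/s²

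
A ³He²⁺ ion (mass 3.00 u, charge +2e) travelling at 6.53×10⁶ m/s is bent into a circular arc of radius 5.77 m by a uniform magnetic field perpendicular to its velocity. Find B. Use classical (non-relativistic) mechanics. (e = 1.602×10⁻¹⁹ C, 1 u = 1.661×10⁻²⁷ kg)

From |q|vB = mv²/r, B = mv/(|q|r).
B = (4.983×10⁻²⁷)(6.53×10⁶)/((3.204×10⁻¹⁹)(5.77)) ≈ 0.0176 T.

B ≈ 0.0176 T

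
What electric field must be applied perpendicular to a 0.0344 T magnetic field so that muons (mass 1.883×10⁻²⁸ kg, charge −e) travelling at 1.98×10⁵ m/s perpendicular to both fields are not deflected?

For straight-line motion qE = qvB, so E = vB.
E = 1.98×10⁵ × 0.0344 = 6810 V/m.

E = 6810 V/m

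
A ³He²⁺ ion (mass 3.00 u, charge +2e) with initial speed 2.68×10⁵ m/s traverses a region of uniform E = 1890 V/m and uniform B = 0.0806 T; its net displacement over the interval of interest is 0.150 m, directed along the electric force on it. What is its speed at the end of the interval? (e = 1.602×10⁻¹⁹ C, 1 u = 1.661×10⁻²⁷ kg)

B does no work; ΔKE = |q|E d.
½mv_f² = ½mv₀² + |q|Ed = ½(4.983×10⁻²⁷)(2.68×10⁵)² + (3.204×10⁻¹⁹)(1890)(0.150) ≈ 1.789×10⁻¹⁶ J + 9.083×10⁻¹⁷ J ≈ 2.698×10⁻¹⁶ J.
v_f = √(2·2.698×10⁻¹⁶/4.983×10⁻²⁷) ≈ 3.29×10⁵ m/s.

v_f ≈ 3.29×10⁵ m/s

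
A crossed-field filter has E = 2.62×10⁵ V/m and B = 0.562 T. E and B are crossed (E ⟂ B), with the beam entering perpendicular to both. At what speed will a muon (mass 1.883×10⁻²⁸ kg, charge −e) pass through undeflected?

v = 4.66×10⁵ m/s

Straight-line motion ⇒ electric and magnetic forces cancel, so E = vB.
v = E/B = 2.62×10⁵/0.562 = 4.66×10⁵ m/s.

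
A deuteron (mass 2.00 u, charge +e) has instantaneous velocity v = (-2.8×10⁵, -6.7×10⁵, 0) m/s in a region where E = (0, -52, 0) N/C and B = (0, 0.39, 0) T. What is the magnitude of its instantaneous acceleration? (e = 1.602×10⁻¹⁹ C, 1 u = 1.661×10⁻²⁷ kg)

|a| ≈ 5.27×10¹² m/s²

v×B = (0, 0, -1.09×10⁵) N/C.
E + v×B = (0, -52.0, -1.09×10⁵) N/C.
F = q(E + v×B) = (1.602×10⁻¹⁹ C)·(0, -52.0, -1.09×10⁵) = (0, -8.33×10⁻¹⁸, -1.75×10⁻¹⁴) N.
|a| = |F|/m = 1.749×10⁻¹⁴/3.322×10⁻²⁷ ≈ 5.27×10¹² m/s².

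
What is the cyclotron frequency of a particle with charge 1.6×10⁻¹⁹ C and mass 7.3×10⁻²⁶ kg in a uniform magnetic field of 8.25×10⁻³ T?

f ≈ 2880 Hz

f = |q|B/(2πm).
f = (1.6×10⁻¹⁹)(8.25×10⁻³)/(2π·7.3×10⁻²⁶) ≈ 2880 Hz.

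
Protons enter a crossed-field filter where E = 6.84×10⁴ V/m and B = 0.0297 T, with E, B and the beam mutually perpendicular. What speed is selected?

Straight-line motion ⇒ electric and magnetic forces cancel, so E = vB.
v = E/B = 6.84×10⁴/0.0297 = 2.30×10⁶ m/s.

v = 2.30×10⁶ m/s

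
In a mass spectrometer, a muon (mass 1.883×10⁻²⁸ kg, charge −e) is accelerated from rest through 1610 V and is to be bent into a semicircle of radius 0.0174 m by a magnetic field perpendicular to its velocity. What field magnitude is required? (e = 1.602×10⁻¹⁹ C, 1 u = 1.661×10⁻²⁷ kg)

B ≈ 0.112 T

v = √(2|q|V/m) = √(2·1.602×10⁻¹⁹·1610/1.883×10⁻²⁸) ≈ 1.655×10⁶ m/s.
B = mv/(|q|r) = (1.883×10⁻²⁸)(1.655×10⁶)/((1.602×10⁻¹⁹)(0.0174)) ≈ 0.112 T.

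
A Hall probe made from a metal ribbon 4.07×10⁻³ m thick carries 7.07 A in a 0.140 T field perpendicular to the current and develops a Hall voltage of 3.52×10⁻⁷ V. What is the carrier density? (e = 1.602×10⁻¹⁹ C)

n ≈ 4.31×10²⁷ m⁻³

From V_H = IB/(n e t), n = IB/(V_H e t).
n = (7.07)(0.140)/((3.52×10⁻⁷)(1.602×10⁻¹⁹)(4.07×10⁻³)) ≈ 4.31×10²⁷ m⁻³.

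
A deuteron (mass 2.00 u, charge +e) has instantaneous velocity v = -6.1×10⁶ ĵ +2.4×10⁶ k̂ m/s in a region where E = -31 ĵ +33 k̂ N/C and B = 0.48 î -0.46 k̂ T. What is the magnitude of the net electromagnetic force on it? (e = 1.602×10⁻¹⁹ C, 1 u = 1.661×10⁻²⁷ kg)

v×B = (2.81×10⁶, 1.15×10⁶, 2.93×10⁶) N/C.
E + v×B = (2.81×10⁶, 1.15×10⁶, 2.93×10⁶) N/C.
F = q(E + v×B) = (1.602×10⁻¹⁹ C)·(2.81×10⁶, 1.15×10⁶, 2.93×10⁶) = (4.50×10⁻¹³, 1.85×10⁻¹³, 4.69×10⁻¹³) N.
|F| = 6.75×10⁻¹³ N.

|F| ≈ 6.75×10⁻¹³ N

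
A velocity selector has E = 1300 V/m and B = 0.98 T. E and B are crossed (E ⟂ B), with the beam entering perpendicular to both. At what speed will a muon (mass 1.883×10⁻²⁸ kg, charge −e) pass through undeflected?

Straight-line motion ⇒ electric and magnetic forces cancel, so E = vB.
v = E/B = 1300/0.98 = 1300 m/s.

v = 1300 m/s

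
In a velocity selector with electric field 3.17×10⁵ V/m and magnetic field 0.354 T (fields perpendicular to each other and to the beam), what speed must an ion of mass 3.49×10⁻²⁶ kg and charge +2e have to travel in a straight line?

v = 8.95×10⁵ m/s

For undeflected motion the electric and magnetic forces balance: qE = qvB.
v = E/B = 3.17×10⁵/0.354 = 8.95×10⁵ m/s.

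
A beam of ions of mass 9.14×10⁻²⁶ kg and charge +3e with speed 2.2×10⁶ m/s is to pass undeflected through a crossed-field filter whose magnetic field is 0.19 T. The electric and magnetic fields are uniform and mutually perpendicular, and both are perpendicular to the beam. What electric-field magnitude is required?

E = 4.2×10⁵ V/m

For straight-line motion qE = qvB, so E = vB.
E = 2.2×10⁶ × 0.19 = 4.2×10⁵ V/m.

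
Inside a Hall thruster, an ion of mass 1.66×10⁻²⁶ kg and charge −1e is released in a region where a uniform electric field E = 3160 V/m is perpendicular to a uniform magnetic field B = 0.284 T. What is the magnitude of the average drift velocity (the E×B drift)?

v_d ≈ 1.11×10⁴ m/s

The E×B drift speed is v_d = E/B.
v_d = 3160/0.284 = 1.11×10⁴ m/s.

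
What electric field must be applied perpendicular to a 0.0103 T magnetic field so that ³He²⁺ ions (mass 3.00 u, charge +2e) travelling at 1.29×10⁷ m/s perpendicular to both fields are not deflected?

For straight-line motion qE = qvB, so E = vB.
E = 1.29×10⁷ × 0.0103 = 1.33×10⁵ V/m.

E = 1.33×10⁵ V/m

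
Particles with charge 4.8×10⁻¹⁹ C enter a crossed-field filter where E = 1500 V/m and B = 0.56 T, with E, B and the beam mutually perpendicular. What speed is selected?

v = 2700 m/s

Zero net Lorentz force requires |qE| = |q v×B|, i.e. E = vB.
v = E/B = 1500/0.56 = 2700 m/s.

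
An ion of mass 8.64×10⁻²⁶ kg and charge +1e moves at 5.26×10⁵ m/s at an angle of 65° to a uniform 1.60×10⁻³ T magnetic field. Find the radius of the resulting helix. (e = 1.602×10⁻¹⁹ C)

r ≈ 161 m

v⊥ = v sinθ = 5.26×10⁵·sin65° ≈ 4.767×10⁵ m/s.
r = m v⊥/(|q|B) = (8.64×10⁻²⁶)(4.767×10⁵)/((1.602×10⁻¹⁹)(1.60×10⁻³)) ≈ 161 m.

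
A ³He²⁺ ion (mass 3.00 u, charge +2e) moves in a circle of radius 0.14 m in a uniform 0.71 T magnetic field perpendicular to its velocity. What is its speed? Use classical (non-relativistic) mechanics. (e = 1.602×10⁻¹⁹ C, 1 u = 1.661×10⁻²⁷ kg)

v ≈ 6.4×10⁶ m/s

From |q|vB = mv²/r, v = |q|Br/m.
v = (3.204×10⁻¹⁹)(0.71)(0.14)/4.983×10⁻²⁷ ≈ 6.4×10⁶ m/s.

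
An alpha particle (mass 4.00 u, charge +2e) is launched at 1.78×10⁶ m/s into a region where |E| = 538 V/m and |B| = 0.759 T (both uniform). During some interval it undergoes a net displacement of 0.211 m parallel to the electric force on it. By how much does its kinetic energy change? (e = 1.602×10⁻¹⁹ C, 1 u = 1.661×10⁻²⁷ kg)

ΔKE ≈ 3.64×10⁻¹⁷ J

The magnetic force is always ⟂ v and does no work; only the electric force changes KE.
ΔKE = F_E · d = |q|E d = (3.204×10⁻¹⁹)(538)(0.211) ≈ 3.64×10⁻¹⁷ J.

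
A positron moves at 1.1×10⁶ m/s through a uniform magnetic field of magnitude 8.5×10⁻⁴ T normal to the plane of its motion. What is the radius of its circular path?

r ≈ 7.4×10⁻³ m

The magnetic force provides the centripetal force: |q|vB = mv²/r.
r = mv/(|q|B) = (9.109×10⁻³¹)(1.1×10⁶)/((1.602×10⁻¹⁹)(8.5×10⁻⁴)) ≈ 7.4×10⁻³ m.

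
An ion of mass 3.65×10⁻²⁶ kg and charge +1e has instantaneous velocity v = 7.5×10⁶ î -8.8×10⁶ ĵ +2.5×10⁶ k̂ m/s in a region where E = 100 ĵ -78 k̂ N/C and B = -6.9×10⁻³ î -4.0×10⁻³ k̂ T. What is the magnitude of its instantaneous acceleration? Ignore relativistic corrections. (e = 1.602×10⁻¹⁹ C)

|a| ≈ 3.13×10¹¹ m/s²

v×B = (3.52×10⁴, 1.28×10⁴, -6.07×10⁴) N/C.
E + v×B = (3.52×10⁴, 1.28×10⁴, -6.08×10⁴) N/C.
F = q(E + v×B) = (1.602×10⁻¹⁹ C)·(3.52×10⁴, 1.28×10⁴, -6.08×10⁴) = (5.64×10⁻¹⁵, 2.06×10⁻¹⁵, -9.74×10⁻¹⁵) N.
|a| = |F|/m = 1.144×10⁻¹⁴/3.65×10⁻²⁶ ≈ 3.13×10¹¹ m/s².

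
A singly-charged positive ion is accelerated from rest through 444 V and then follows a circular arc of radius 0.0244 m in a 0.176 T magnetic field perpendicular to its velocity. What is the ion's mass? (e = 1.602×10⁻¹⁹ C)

m ≈ 3.33×10⁻²⁷ kg

Combine |q|V = ½mv² and r = mv/(|q|B): eliminate v to get m = qB²r²/(2V).
m = (1.602×10⁻¹⁹)(0.176)²(0.0244)²/(2·444) ≈ 3.33×10⁻²⁷ kg.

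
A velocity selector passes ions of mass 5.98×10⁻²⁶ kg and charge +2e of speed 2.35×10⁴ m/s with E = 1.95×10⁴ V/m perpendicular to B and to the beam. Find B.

Balance of forces in the selector: qE = qvB ⇒ B = E/v.
B = 1.95×10⁴/2.35×10⁴ = 0.830 T.

B = 0.830 T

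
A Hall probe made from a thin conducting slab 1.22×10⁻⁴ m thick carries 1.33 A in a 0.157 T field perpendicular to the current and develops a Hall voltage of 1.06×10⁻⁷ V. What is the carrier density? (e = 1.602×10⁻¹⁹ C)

From V_H = IB/(n e t), n = IB/(V_H e t).
n = (1.33)(0.157)/((1.06×10⁻⁷)(1.602×10⁻¹⁹)(1.22×10⁻⁴)) ≈ 1.01×10²⁹ m⁻³.

n ≈ 1.01×10²⁹ m⁻³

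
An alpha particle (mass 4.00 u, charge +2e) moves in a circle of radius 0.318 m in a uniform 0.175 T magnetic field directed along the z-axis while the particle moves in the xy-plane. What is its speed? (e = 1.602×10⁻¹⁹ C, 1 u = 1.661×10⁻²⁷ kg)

v ≈ 2.68×10⁶ m/s

From |q|vB = mv²/r, v = |q|Br/m.
v = (3.204×10⁻¹⁹)(0.175)(0.318)/6.644×10⁻²⁷ ≈ 2.68×10⁶ m/s.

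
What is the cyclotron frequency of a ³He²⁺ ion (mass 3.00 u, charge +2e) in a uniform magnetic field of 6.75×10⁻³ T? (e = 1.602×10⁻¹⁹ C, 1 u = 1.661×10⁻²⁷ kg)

f = |q|B/(2πm).
f = (3.204×10⁻¹⁹)(6.75×10⁻³)/(2π·4.983×10⁻²⁷) ≈ 6.91×10⁴ Hz.

f ≈ 6.91×10⁴ Hz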